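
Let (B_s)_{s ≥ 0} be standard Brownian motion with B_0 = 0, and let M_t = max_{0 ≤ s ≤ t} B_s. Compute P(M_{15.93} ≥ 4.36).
P(M_{15.93} ≥ 4.36) = 2·P(B_{15.93} ≥ 4.36) = 2(1 − Φ(4.36/√15.93)) ≈ 0.2747

By the reflection principle for Brownian motion, P(M_t ≥ a) = 2 · P(B_t ≥ a) for a ≥ 0. Since B_t ~ N(0, t), P(B_t ≥ 4.36) = 1 − Φ(4.36/√t) = 1 − Φ(4.36/√15.93) = 1 − Φ(1.0924). So
  P(M_{15.93} ≥ 4.36) = 2(1 − Φ(1.0924)) ≈ 0.2747.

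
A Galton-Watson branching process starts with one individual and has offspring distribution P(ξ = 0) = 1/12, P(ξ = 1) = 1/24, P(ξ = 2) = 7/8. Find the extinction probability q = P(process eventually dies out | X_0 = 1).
q = 2/21

The pgf is f(s) = 1/12 + 1/24·s + 7/8·s². The extinction probability q is the smallest fixed point of f in [0, 1]. Setting s = f(s):
  7/8·s² + (1/24 − 1)·s + 1/12 = 0
  7/8·s² − (1/12 + 7/8)·s + 1/12 = 0
which factors as (s − 1)·(7/8·s − 1/12) = 0, giving roots s = 1 and s = (1/12)/(7/8) = 2/21.
Mean offspring μ = 1/24 + 2·7/8 = 43/24 > 1 (supercritical), so q < 1. The extinction probability is the smaller root: q = (1/12)/(7/8) = 2/21.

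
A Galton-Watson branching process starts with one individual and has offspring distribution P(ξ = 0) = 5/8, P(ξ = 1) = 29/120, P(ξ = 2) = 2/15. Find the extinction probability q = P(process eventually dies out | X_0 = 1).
q = 1

Mean offspring μ = 0·5/8 + 1·29/120 + 2·2/15 = 61/120 ≤ 1. For μ ≤ 1 with offspring not concentrated at 1, the Galton-Watson process goes extinct almost surely, so q = 1.
(Algebraic check: The pgf is f(s) = 5/8 + 29/120·s + 2/15·s². The extinction probability q is the smallest fixed point of f in [0, 1]. Setting s = f(s):
  2/15·s² + (29/120 − 1)·s + 5/8 = 0
  2/15·s² − (5/8 + 2/15)·s + 5/8 = 0
which factors as (s − 1)·(2/15·s − 5/8) = 0, giving roots s = 1 and s = (5/8)/(2/15) = 75/16. Since 75/16 ≥ 1, the smallest root in [0, 1] is s = 1.)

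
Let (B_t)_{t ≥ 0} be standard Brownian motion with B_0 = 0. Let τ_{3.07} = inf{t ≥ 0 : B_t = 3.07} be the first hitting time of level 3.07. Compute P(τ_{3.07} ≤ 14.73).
P(τ_{3.07} ≤ 14.73) = 2(1 − Φ(3.07/√14.73)) = 2(1 − Φ(0.7999)) ≈ 0.4238

By the reflection principle for standard BM, P(τ_b ≤ t) = 2 · P(B_t ≥ b). Since B_t ~ N(0, t), P(B_t ≥ 3.07) = 1 − Φ(3.07/√t) = 1 − Φ(3.07/√14.73) = 1 − Φ(0.7999) ≈ 0.21188. Doubling: P(τ_{3.07} ≤ 14.73) ≈ 2 · 0.21188 = 0.42376 ≈ 0.4238.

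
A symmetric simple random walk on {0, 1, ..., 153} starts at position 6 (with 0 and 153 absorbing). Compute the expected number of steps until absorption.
E[τ | X_0 = 6] = 882

Let v_k = E[τ | X_0 = k]. Boundary: v_0 = v_153 = 0. Recurrence: v_k = 1 + (v_{k-1} + v_{k+1})/2 for 1 ≤ k ≤ 152. The particular solution to v_k − (v_{k-1} + v_{k+1})/2 = 1 is v_k = −k^2. Adding homogeneous solution A + B k and matching boundaries gives v_k = k (153 − k). Substituting k = 6: v_6 = 6 · 147 = 882.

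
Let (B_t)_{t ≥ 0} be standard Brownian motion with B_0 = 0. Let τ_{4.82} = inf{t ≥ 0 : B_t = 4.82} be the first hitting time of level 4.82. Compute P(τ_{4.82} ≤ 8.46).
P(τ_{4.82} ≤ 8.46) = 2(1 − Φ(4.82/√8.46)) = 2(1 − Φ(1.6572)) ≈ 0.0975

By the reflection principle for standard BM, P(τ_b ≤ t) = 2 · P(B_t ≥ b). Since B_t ~ N(0, t), P(B_t ≥ 4.82) = 1 − Φ(4.82/√t) = 1 − Φ(4.82/√8.46) = 1 − Φ(1.6572) ≈ 0.04874. Doubling: P(τ_{4.82} ≤ 8.46) ≈ 2 · 0.04874 = 0.09748 ≈ 0.0975.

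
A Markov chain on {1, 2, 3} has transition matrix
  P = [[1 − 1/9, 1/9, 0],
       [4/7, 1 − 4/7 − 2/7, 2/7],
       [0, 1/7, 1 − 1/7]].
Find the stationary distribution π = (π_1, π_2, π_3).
π = (12/19, 7/57, 14/57)

This is a birth-death chain on three states, which satisfies detailed balance: π_1 · P_{12} = π_2 · P_{21} and π_2 · P_{23} = π_3 · P_{32}.
From π_1 · 1/9 = π_2 · 4/7: π_2/π_1 = (1/9)/(4/7) = 7/36.
From π_2 · 2/7 = π_3 · 1/7: π_3/π_2 = (2/7)/(1/7) = 2.
Take π_1 proportional to 1; then unnormalized π = (1, 7/36, 7/18). Normalize by dividing by the sum 19/12:
  π = (12/19, 7/57, 14/57).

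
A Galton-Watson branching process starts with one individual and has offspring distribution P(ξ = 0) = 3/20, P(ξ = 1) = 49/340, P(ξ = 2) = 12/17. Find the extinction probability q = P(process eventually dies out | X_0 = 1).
q = 17/80

The pgf is f(s) = 3/20 + 49/340·s + 12/17·s². The extinction probability q is the smallest fixed point of f in [0, 1]. Setting s = f(s):
  12/17·s² + (49/340 − 1)·s + 3/20 = 0
  12/17·s² − (3/20 + 12/17)·s + 3/20 = 0
which factors as (s − 1)·(12/17·s − 3/20) = 0, giving roots s = 1 and s = (3/20)/(12/17) = 17/80.
Mean offspring μ = 49/340 + 2·12/17 = 529/340 > 1 (supercritical), so q < 1. The extinction probability is the smaller root: q = (3/20)/(12/17) = 17/80.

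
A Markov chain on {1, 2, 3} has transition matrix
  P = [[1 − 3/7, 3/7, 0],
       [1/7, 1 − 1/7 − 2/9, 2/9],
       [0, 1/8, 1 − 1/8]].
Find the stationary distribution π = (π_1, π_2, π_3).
π = (3/28, 9/28, 4/7)

This is a birth-death chain on three states, which satisfies detailed balance: π_1 · P_{12} = π_2 · P_{21} and π_2 · P_{23} = π_3 · P_{32}.
From π_1 · 3/7 = π_2 · 1/7: π_2/π_1 = (3/7)/(1/7) = 3.
From π_2 · 2/9 = π_3 · 1/8: π_3/π_2 = (2/9)/(1/8) = 16/9.
Take π_1 proportional to 1; then unnormalized π = (1, 3, 16/3). Normalize by dividing by the sum 28/3:
  π = (3/28, 9/28, 4/7).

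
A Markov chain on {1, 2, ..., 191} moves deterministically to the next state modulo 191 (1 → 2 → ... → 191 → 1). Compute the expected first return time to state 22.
E[T_22 | X_0 = 22] = 191

The chain cycles deterministically, so starting at state 22 it returns in exactly 191 steps. Equivalently, the stationary distribution is uniform π_j = 1/191 for every state j, so by Kac's formula E[T_22] = 1/π_22 = 191.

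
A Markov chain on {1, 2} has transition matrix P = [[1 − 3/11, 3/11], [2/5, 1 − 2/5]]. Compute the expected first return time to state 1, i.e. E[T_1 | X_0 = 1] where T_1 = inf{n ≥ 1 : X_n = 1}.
E[T_1 | X_0 = 1] = 1/π_1 = 37/22

For an irreducible recurrent Markov chain with stationary distribution π, E[T_i | X_0 = i] = 1/π_i (Kac's formula). Here π_1 = (2/5)/(3/11 + 2/5) = (2/5)/(37/55) = 22/37, so E[T_1 | X_0 = 1] = 1/π_1 = (3/11 + 2/5)/(2/5) = (37/55)/(2/5) = 37/22.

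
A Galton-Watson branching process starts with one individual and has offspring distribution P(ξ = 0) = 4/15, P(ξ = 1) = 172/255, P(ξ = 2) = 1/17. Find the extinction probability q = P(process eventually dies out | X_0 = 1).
q = 1

Mean offspring μ = 0·4/15 + 1·172/255 + 2·1/17 = 202/255 ≤ 1. For μ ≤ 1 with offspring not concentrated at 1, the Galton-Watson process goes extinct almost surely, so q = 1.
(Algebraic check: The pgf is f(s) = 4/15 + 172/255·s + 1/17·s². The extinction probability q is the smallest fixed point of f in [0, 1]. Setting s = f(s):
  1/17·s² + (172/255 − 1)·s + 4/15 = 0
  1/17·s² − (4/15 + 1/17)·s + 4/15 = 0
which factors as (s − 1)·(1/17·s − 4/15) = 0, giving roots s = 1 and s = (4/15)/(1/17) = 68/15. Since 68/15 ≥ 1, the smallest root in [0, 1] is s = 1.)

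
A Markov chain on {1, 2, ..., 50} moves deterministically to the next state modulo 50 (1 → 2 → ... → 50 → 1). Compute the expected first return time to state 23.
E[T_23 | X_0 = 23] = 50

The chain cycles deterministically, so starting at state 23 it returns in exactly 50 steps. Equivalently, the stationary distribution is uniform π_j = 1/50 for every state j, so by Kac's formula E[T_23] = 1/π_23 = 50.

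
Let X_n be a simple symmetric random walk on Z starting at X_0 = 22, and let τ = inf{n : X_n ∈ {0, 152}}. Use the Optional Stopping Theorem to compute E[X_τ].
E[X_τ] = 22

X_n is a martingale and τ is a bounded-mean stopping time (indeed τ is finite a.s. with bounded expectation since the walk is in a bounded region). By the OST, E[X_τ] = E[X_0] = 22. Equivalently: E[X_τ] = 152 · P(hit 152 first) + 0 · P(hit 0 first) = 152 · (22/152) = 22.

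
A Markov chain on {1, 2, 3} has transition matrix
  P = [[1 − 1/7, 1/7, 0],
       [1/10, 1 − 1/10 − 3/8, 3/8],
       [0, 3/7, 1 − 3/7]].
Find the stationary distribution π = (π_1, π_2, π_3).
π = (28/103, 40/103, 35/103)

This is a birth-death chain on three states, which satisfies detailed balance: π_1 · P_{12} = π_2 · P_{21} and π_2 · P_{23} = π_3 · P_{32}.
From π_1 · 1/7 = π_2 · 1/10: π_2/π_1 = (1/7)/(1/10) = 10/7.
From π_2 · 3/8 = π_3 · 3/7: π_3/π_2 = (3/8)/(3/7) = 7/8.
Take π_1 proportional to 1; then unnormalized π = (1, 10/7, 5/4). Normalize by dividing by the sum 103/28:
  π = (28/103, 40/103, 35/103).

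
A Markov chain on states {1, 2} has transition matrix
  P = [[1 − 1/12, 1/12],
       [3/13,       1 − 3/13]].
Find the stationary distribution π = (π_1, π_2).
π_1 = 36/49, π_2 = 13/49

Solve πP = π with π_1 + π_2 = 1. From πP = π: π_1 · (1 − 1/12) + π_2 · 3/13 = π_1 ⇒ π_2 · 3/13 = π_1 · 1/12 ⇒ π_2/π_1 = (1/12)/(3/13) = 13/36. Together with π_1 + π_2 = 1:
  π_1 = (3/13)/(1/12 + 3/13) = (3/13)/(49/156) = 36/49,
  π_2 = (1/12)/(1/12 + 3/13) = (1/12)/(49/156) = 13/49.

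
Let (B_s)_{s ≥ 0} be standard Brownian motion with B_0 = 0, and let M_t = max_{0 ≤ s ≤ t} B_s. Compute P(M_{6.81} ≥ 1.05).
P(M_{6.81} ≥ 1.05) = 2·P(B_{6.81} ≥ 1.05) = 2(1 − Φ(1.05/√6.81)) ≈ 0.6874

By the reflection principle for Brownian motion, P(M_t ≥ a) = 2 · P(B_t ≥ a) for a ≥ 0. Since B_t ~ N(0, t), P(B_t ≥ 1.05) = 1 − Φ(1.05/√t) = 1 − Φ(1.05/√6.81) = 1 − Φ(0.4024). So
  P(M_{6.81} ≥ 1.05) = 2(1 − Φ(0.4024)) ≈ 0.6874.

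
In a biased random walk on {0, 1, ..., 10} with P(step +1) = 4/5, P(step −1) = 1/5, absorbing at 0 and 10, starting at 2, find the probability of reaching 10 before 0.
P(hit 10 before 0) = (1 − (1/4)^2) / (1 − (1/4)^10) = 65536/69905

Let u_k denote P(reach 10 before 0 | start at k). Boundary: u_0 = 0, u_10 = 1. Recurrence: u_k = 4/5·u_{k+1} + 1/5·u_{k-1} for 1 ≤ k ≤ 9. Try u_k = A + B·r^k with r = q/p = (1/5)/(4/5) = 1/4. Substitution satisfies the recurrence; boundary conditions give:
  u_k = (1 − r^k) / (1 − r^N) = (1 − (1/4)^2) / (1 − (1/4)^10) = 65536/69905.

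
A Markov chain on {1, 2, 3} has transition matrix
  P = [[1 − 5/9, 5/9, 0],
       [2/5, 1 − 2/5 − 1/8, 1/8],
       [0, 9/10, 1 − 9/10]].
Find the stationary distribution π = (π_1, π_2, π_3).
π = (648/1673, 900/1673, 125/1673)

This is a birth-death chain on three states, which satisfies detailed balance: π_1 · P_{12} = π_2 · P_{21} and π_2 · P_{23} = π_3 · P_{32}.
From π_1 · 5/9 = π_2 · 2/5: π_2/π_1 = (5/9)/(2/5) = 25/18.
From π_2 · 1/8 = π_3 · 9/10: π_3/π_2 = (1/8)/(9/10) = 5/36.
Take π_1 proportional to 1; then unnormalized π = (1, 25/18, 125/648). Normalize by dividing by the sum 1673/648:
  π = (648/1673, 900/1673, 125/1673).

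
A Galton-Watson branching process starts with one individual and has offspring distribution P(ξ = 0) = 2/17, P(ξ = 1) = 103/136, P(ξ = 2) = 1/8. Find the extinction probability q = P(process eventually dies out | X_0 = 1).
q = 16/17

The pgf is f(s) = 2/17 + 103/136·s + 1/8·s². The extinction probability q is the smallest fixed point of f in [0, 1]. Setting s = f(s):
  1/8·s² + (103/136 − 1)·s + 2/17 = 0
  1/8·s² − (2/17 + 1/8)·s + 2/17 = 0
which factors as (s − 1)·(1/8·s − 2/17) = 0, giving roots s = 1 and s = (2/17)/(1/8) = 16/17.
Mean offspring μ = 103/136 + 2·1/8 = 137/136 > 1 (supercritical), so q < 1. The extinction probability is the smaller root: q = (2/17)/(1/8) = 16/17.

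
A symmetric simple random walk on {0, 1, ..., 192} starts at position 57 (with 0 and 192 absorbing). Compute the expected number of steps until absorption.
E[τ | X_0 = 57] = 7695

Let v_k = E[τ | X_0 = k]. Boundary: v_0 = v_192 = 0. Recurrence: v_k = 1 + (v_{k-1} + v_{k+1})/2 for 1 ≤ k ≤ 191. The particular solution to v_k − (v_{k-1} + v_{k+1})/2 = 1 is v_k = −k^2. Adding homogeneous solution A + B k and matching boundaries gives v_k = k (192 − k). Substituting k = 57: v_57 = 57 · 135 = 7695.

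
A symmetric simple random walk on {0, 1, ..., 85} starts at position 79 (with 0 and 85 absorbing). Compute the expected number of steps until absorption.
E[τ | X_0 = 79] = 474

Let v_k = E[τ | X_0 = k]. Boundary: v_0 = v_85 = 0. Recurrence: v_k = 1 + (v_{k-1} + v_{k+1})/2 for 1 ≤ k ≤ 84. The particular solution to v_k − (v_{k-1} + v_{k+1})/2 = 1 is v_k = −k^2. Adding homogeneous solution A + B k and matching boundaries gives v_k = k (85 − k). Substituting k = 79: v_79 = 79 · 6 = 474.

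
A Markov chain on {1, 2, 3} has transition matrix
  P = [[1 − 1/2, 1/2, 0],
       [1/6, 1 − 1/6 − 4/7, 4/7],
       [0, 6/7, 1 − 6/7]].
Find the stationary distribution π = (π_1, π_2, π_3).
π = (1/6, 1/2, 1/3)

This is a birth-death chain on three states, which satisfies detailed balance: π_1 · P_{12} = π_2 · P_{21} and π_2 · P_{23} = π_3 · P_{32}.
From π_1 · 1/2 = π_2 · 1/6: π_2/π_1 = (1/2)/(1/6) = 3.
From π_2 · 4/7 = π_3 · 6/7: π_3/π_2 = (4/7)/(6/7) = 2/3.
Take π_1 proportional to 1; then unnormalized π = (1, 3, 2). Normalize by dividing by the sum 6:
  π = (1/6, 1/2, 1/3).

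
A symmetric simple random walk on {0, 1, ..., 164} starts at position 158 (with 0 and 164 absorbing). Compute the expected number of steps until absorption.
E[τ | X_0 = 158] = 948

Let v_k = E[τ | X_0 = k]. Boundary: v_0 = v_164 = 0. Recurrence: v_k = 1 + (v_{k-1} + v_{k+1})/2 for 1 ≤ k ≤ 163. The particular solution to v_k − (v_{k-1} + v_{k+1})/2 = 1 is v_k = −k^2. Adding homogeneous solution A + B k and matching boundaries gives v_k = k (164 − k). Substituting k = 158: v_158 = 158 · 6 = 948.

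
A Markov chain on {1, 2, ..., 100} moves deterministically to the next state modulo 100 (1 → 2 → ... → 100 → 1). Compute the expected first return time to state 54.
E[T_54 | X_0 = 54] = 100

The chain cycles deterministically, so starting at state 54 it returns in exactly 100 steps. Equivalently, the stationary distribution is uniform π_j = 1/100 for every state j, so by Kac's formula E[T_54] = 1/π_54 = 100.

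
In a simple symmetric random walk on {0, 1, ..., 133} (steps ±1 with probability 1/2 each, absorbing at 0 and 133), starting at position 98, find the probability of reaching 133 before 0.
P(hit 133 before 0) = 98/133 = 14/19

Let u_k = P(hit 133 before 0 | start at k). Then u_0 = 0, u_133 = 1, and u_k = u_{k-1}/2 + u_{k+1}/2 for 1 ≤ k ≤ 132. This harmonic recurrence is solved by u_k = k/133, giving u_98 = 98/133 = 14/19.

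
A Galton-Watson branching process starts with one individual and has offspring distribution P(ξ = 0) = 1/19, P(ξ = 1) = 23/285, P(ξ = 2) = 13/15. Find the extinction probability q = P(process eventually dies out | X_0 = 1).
q = 15/247

The pgf is f(s) = 1/19 + 23/285·s + 13/15·s². The extinction probability q is the smallest fixed point of f in [0, 1]. Setting s = f(s):
  13/15·s² + (23/285 − 1)·s + 1/19 = 0
  13/15·s² − (1/19 + 13/15)·s + 1/19 = 0
which factors as (s − 1)·(13/15·s − 1/19) = 0, giving roots s = 1 and s = (1/19)/(13/15) = 15/247.
Mean offspring μ = 23/285 + 2·13/15 = 517/285 > 1 (supercritical), so q < 1. The extinction probability is the smaller root: q = (1/19)/(13/15) = 15/247.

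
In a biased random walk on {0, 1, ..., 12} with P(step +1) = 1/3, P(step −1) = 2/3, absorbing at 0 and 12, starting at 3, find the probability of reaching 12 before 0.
P(hit 12 before 0) = (1 − (2)^3) / (1 − (2)^12) = 1/585

Let u_k denote P(reach 12 before 0 | start at k). Boundary: u_0 = 0, u_12 = 1. Recurrence: u_k = 1/3·u_{k+1} + 2/3·u_{k-1} for 1 ≤ k ≤ 11. Try u_k = A + B·r^k with r = q/p = (2/3)/(1/3) = 2. Substitution satisfies the recurrence; boundary conditions give:
  u_k = (1 − r^k) / (1 − r^N) = (1 − (2)^3) / (1 − (2)^12) = 1/585.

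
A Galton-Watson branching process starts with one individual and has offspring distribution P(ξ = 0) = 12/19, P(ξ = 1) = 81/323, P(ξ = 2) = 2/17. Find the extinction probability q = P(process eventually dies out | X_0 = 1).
q = 1

Mean offspring μ = 0·12/19 + 1·81/323 + 2·2/17 = 157/323 ≤ 1. For μ ≤ 1 with offspring not concentrated at 1, the Galton-Watson process goes extinct almost surely, so q = 1.
(Algebraic check: The pgf is f(s) = 12/19 + 81/323·s + 2/17·s². The extinction probability q is the smallest fixed point of f in [0, 1]. Setting s = f(s):
  2/17·s² + (81/323 − 1)·s + 12/19 = 0
  2/17·s² − (12/19 + 2/17)·s + 12/19 = 0
which factors as (s − 1)·(2/17·s − 12/19) = 0, giving roots s = 1 and s = (12/19)/(2/17) = 102/19. Since 102/19 ≥ 1, the smallest root in [0, 1] is s = 1.)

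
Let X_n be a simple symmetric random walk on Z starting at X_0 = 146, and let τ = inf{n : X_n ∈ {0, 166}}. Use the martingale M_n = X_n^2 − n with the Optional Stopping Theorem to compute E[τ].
E[τ] = 2920

M_n = X_n^2 − n is a martingale (since E[X_{n+1}^2 | F_n] = X_n^2 + 1). By OST (τ has finite mean in a bounded region), E[M_τ] = E[M_0] = X_0^2 − 0 = 146^2 = 21316. Also E[M_τ] = E[X_τ^2] − E[τ]. The walk exits at 0 or 166, with P(hit 166 first) = 146/166, so E[X_τ^2] = 166^2 · 146/166 + 0 = 24236. Thus E[τ] = E[X_τ^2] − E[M_τ] = 24236 − 21316 = 2920 = 146(166 − 146) = 2920.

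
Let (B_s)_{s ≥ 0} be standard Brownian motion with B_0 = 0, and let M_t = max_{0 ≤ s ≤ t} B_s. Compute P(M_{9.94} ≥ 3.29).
P(M_{9.94} ≥ 3.29) = 2·P(B_{9.94} ≥ 3.29) = 2(1 − Φ(3.29/√9.94)) ≈ 0.2967

By the reflection principle for Brownian motion, P(M_t ≥ a) = 2 · P(B_t ≥ a) for a ≥ 0. Since B_t ~ N(0, t), P(B_t ≥ 3.29) = 1 − Φ(3.29/√t) = 1 − Φ(3.29/√9.94) = 1 − Φ(1.0435). So
  P(M_{9.94} ≥ 3.29) = 2(1 − Φ(1.0435)) ≈ 0.2967.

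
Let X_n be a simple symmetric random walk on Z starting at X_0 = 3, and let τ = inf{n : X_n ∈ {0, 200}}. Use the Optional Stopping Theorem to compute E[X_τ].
E[X_τ] = 3

X_n is a martingale and τ is a bounded-mean stopping time (indeed τ is finite a.s. with bounded expectation since the walk is in a bounded region). By the OST, E[X_τ] = E[X_0] = 3. Equivalently: E[X_τ] = 200 · P(hit 200 first) + 0 · P(hit 0 first) = 200 · (3/200) = 3.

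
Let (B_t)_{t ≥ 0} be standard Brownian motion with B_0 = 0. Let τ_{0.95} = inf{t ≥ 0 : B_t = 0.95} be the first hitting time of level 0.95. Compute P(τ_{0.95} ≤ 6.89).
P(τ_{0.95} ≤ 6.89) = 2(1 − Φ(0.95/√6.89)) = 2(1 − Φ(0.3619)) ≈ 0.7174

By the reflection principle for standard BM, P(τ_b ≤ t) = 2 · P(B_t ≥ b). Since B_t ~ N(0, t), P(B_t ≥ 0.95) = 1 − Φ(0.95/√t) = 1 − Φ(0.95/√6.89) = 1 − Φ(0.3619) ≈ 0.35871. Doubling: P(τ_{0.95} ≤ 6.89) ≈ 2 · 0.35871 = 0.71742 ≈ 0.7174.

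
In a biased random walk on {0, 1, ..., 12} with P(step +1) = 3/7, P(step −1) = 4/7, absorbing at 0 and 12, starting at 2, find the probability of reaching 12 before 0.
P(hit 12 before 0) = (1 − (4/3)^2) / (1 − (4/3)^12) = 59049/2320825

Let u_k denote P(reach 12 before 0 | start at k). Boundary: u_0 = 0, u_12 = 1. Recurrence: u_k = 3/7·u_{k+1} + 4/7·u_{k-1} for 1 ≤ k ≤ 11. Try u_k = A + B·r^k with r = q/p = (4/7)/(3/7) = 4/3. Substitution satisfies the recurrence; boundary conditions give:
  u_k = (1 − r^k) / (1 − r^N) = (1 − (4/3)^2) / (1 − (4/3)^12) = 59049/2320825.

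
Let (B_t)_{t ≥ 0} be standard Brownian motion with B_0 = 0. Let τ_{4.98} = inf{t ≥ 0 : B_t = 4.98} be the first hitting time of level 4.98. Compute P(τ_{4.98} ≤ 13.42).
P(τ_{4.98} ≤ 13.42) = 2(1 − Φ(4.98/√13.42)) = 2(1 − Φ(1.3594)) ≈ 0.1740

By the reflection principle for standard BM, P(τ_b ≤ t) = 2 · P(B_t ≥ b). Since B_t ~ N(0, t), P(B_t ≥ 4.98) = 1 − Φ(4.98/√t) = 1 − Φ(4.98/√13.42) = 1 − Φ(1.3594) ≈ 0.08701. Doubling: P(τ_{4.98} ≤ 13.42) ≈ 2 · 0.08701 = 0.17402 ≈ 0.1740.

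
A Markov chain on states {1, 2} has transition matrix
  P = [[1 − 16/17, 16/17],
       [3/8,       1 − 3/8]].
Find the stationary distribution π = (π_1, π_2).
π_1 = 51/179, π_2 = 128/179

Solve πP = π with π_1 + π_2 = 1. From πP = π: π_1 · (1 − 16/17) + π_2 · 3/8 = π_1 ⇒ π_2 · 3/8 = π_1 · 16/17 ⇒ π_2/π_1 = (16/17)/(3/8) = 128/51. Together with π_1 + π_2 = 1:
  π_1 = (3/8)/(16/17 + 3/8) = (3/8)/(179/136) = 51/179,
  π_2 = (16/17)/(16/17 + 3/8) = (16/17)/(179/136) = 128/179.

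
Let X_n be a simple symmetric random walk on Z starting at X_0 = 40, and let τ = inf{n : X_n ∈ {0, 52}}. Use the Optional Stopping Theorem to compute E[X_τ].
E[X_τ] = 40

X_n is a martingale and τ is a bounded-mean stopping time (indeed τ is finite a.s. with bounded expectation since the walk is in a bounded region). By the OST, E[X_τ] = E[X_0] = 40. Equivalently: E[X_τ] = 52 · P(hit 52 first) + 0 · P(hit 0 first) = 52 · (40/52) = 40.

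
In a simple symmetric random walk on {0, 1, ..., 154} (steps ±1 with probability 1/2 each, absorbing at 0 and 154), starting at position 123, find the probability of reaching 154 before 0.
P(hit 154 before 0) = 123/154

Let u_k = P(hit 154 before 0 | start at k). Then u_0 = 0, u_154 = 1, and u_k = u_{k-1}/2 + u_{k+1}/2 for 1 ≤ k ≤ 153. This harmonic recurrence is solved by u_k = k/154, giving u_123 = 123/154.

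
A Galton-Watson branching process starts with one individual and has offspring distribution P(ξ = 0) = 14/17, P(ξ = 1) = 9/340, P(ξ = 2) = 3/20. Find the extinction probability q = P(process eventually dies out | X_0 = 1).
q = 1

Mean offspring μ = 0·14/17 + 1·9/340 + 2·3/20 = 111/340 ≤ 1. For μ ≤ 1 with offspring not concentrated at 1, the Galton-Watson process goes extinct almost surely, so q = 1.
(Algebraic check: The pgf is f(s) = 14/17 + 9/340·s + 3/20·s². The extinction probability q is the smallest fixed point of f in [0, 1]. Setting s = f(s):
  3/20·s² + (9/340 − 1)·s + 14/17 = 0
  3/20·s² − (14/17 + 3/20)·s + 14/17 = 0
which factors as (s − 1)·(3/20·s − 14/17) = 0, giving roots s = 1 and s = (14/17)/(3/20) = 280/51. Since 280/51 ≥ 1, the smallest root in [0, 1] is s = 1.)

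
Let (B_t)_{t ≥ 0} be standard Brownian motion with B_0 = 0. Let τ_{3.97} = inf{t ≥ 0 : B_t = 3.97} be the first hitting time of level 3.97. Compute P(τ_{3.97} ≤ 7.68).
P(τ_{3.97} ≤ 7.68) = 2(1 − Φ(3.97/√7.68)) = 2(1 − Φ(1.4326)) ≈ 0.1520

By the reflection principle for standard BM, P(τ_b ≤ t) = 2 · P(B_t ≥ b). Since B_t ~ N(0, t), P(B_t ≥ 3.97) = 1 − Φ(3.97/√t) = 1 − Φ(3.97/√7.68) = 1 − Φ(1.4326) ≈ 0.07599. Doubling: P(τ_{3.97} ≤ 7.68) ≈ 2 · 0.07599 = 0.15198 ≈ 0.1520.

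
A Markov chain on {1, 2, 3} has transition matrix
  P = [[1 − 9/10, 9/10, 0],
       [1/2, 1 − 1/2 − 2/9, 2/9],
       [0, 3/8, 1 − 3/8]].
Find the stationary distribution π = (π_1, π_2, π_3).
π = (15/58, 27/58, 8/29)

This is a birth-death chain on three states, which satisfies detailed balance: π_1 · P_{12} = π_2 · P_{21} and π_2 · P_{23} = π_3 · P_{32}.
From π_1 · 9/10 = π_2 · 1/2: π_2/π_1 = (9/10)/(1/2) = 9/5.
From π_2 · 2/9 = π_3 · 3/8: π_3/π_2 = (2/9)/(3/8) = 16/27.
Take π_1 proportional to 1; then unnormalized π = (1, 9/5, 16/15). Normalize by dividing by the sum 58/15:
  π = (15/58, 27/58, 8/29).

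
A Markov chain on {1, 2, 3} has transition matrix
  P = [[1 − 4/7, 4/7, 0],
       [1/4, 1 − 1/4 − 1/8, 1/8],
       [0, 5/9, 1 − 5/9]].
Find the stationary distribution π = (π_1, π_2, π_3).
π = (5/19, 80/133, 18/133)

This is a birth-death chain on three states, which satisfies detailed balance: π_1 · P_{12} = π_2 · P_{21} and π_2 · P_{23} = π_3 · P_{32}.
From π_1 · 4/7 = π_2 · 1/4: π_2/π_1 = (4/7)/(1/4) = 16/7.
From π_2 · 1/8 = π_3 · 5/9: π_3/π_2 = (1/8)/(5/9) = 9/40.
Take π_1 proportional to 1; then unnormalized π = (1, 16/7, 18/35). Normalize by dividing by the sum 19/5:
  π = (5/19, 80/133, 18/133).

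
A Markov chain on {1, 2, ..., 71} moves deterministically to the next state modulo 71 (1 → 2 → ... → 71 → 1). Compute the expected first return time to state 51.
E[T_51 | X_0 = 51] = 71

The chain cycles deterministically, so starting at state 51 it returns in exactly 71 steps. Equivalently, the stationary distribution is uniform π_j = 1/71 for every state j, so by Kac's formula E[T_51] = 1/π_51 = 71.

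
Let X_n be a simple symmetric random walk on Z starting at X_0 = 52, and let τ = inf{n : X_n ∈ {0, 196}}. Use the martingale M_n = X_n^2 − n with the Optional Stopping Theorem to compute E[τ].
E[τ] = 7488

M_n = X_n^2 − n is a martingale (since E[X_{n+1}^2 | F_n] = X_n^2 + 1). By OST (τ has finite mean in a bounded region), E[M_τ] = E[M_0] = X_0^2 − 0 = 52^2 = 2704. Also E[M_τ] = E[X_τ^2] − E[τ]. The walk exits at 0 or 196, with P(hit 196 first) = 52/196, so E[X_τ^2] = 196^2 · 52/196 + 0 = 10192. Thus E[τ] = E[X_τ^2] − E[M_τ] = 10192 − 2704 = 7488 = 52(196 − 52) = 7488.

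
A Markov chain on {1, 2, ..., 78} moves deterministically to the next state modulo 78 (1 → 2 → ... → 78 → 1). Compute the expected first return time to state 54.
E[T_54 | X_0 = 54] = 78

The chain cycles deterministically, so starting at state 54 it returns in exactly 78 steps. Equivalently, the stationary distribution is uniform π_j = 1/78 for every state j, so by Kac's formula E[T_54] = 1/π_54 = 78.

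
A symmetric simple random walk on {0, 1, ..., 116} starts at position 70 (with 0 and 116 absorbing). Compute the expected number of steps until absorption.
E[τ | X_0 = 70] = 3220

Let v_k = E[τ | X_0 = k]. Boundary: v_0 = v_116 = 0. Recurrence: v_k = 1 + (v_{k-1} + v_{k+1})/2 for 1 ≤ k ≤ 115. The particular solution to v_k − (v_{k-1} + v_{k+1})/2 = 1 is v_k = −k^2. Adding homogeneous solution A + B k and matching boundaries gives v_k = k (116 − k). Substituting k = 70: v_70 = 70 · 46 = 3220.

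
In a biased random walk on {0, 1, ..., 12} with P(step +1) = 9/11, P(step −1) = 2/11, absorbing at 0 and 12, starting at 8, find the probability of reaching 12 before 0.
P(hit 12 before 0) = (1 − (2/9)^8) / (1 − (2/9)^12) = 43151697/43151953

Let u_k denote P(reach 12 before 0 | start at k). Boundary: u_0 = 0, u_12 = 1. Recurrence: u_k = 9/11·u_{k+1} + 2/11·u_{k-1} for 1 ≤ k ≤ 11. Try u_k = A + B·r^k with r = q/p = (2/11)/(9/11) = 2/9. Substitution satisfies the recurrence; boundary conditions give:
  u_k = (1 − r^k) / (1 − r^N) = (1 − (2/9)^8) / (1 − (2/9)^12) = 43151697/43151953.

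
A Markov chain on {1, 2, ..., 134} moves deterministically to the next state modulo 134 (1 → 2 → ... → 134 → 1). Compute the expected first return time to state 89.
E[T_89 | X_0 = 89] = 134

The chain cycles deterministically, so starting at state 89 it returns in exactly 134 steps. Equivalently, the stationary distribution is uniform π_j = 1/134 for every state j, so by Kac's formula E[T_89] = 1/π_89 = 134.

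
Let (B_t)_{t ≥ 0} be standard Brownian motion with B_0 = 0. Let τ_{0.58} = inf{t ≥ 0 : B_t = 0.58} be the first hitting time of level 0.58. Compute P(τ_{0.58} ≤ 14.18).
P(τ_{0.58} ≤ 14.18) = 2(1 − Φ(0.58/√14.18)) = 2(1 − Φ(0.1540)) ≈ 0.8776

By the reflection principle for standard BM, P(τ_b ≤ t) = 2 · P(B_t ≥ b). Since B_t ~ N(0, t), P(B_t ≥ 0.58) = 1 − Φ(0.58/√t) = 1 − Φ(0.58/√14.18) = 1 − Φ(0.1540) ≈ 0.43880. Doubling: P(τ_{0.58} ≤ 14.18) ≈ 2 · 0.43880 = 0.87760 ≈ 0.8776.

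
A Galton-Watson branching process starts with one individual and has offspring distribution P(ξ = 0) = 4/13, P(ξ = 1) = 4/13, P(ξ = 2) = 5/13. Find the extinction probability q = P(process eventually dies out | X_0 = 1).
q = 4/5

The pgf is f(s) = 4/13 + 4/13·s + 5/13·s². The extinction probability q is the smallest fixed point of f in [0, 1]. Setting s = f(s):
  5/13·s² + (4/13 − 1)·s + 4/13 = 0
  5/13·s² − (4/13 + 5/13)·s + 4/13 = 0
which factors as (s − 1)·(5/13·s − 4/13) = 0, giving roots s = 1 and s = (4/13)/(5/13) = 4/5.
Mean offspring μ = 4/13 + 2·5/13 = 14/13 > 1 (supercritical), so q < 1. The extinction probability is the smaller root: q = (4/13)/(5/13) = 4/5.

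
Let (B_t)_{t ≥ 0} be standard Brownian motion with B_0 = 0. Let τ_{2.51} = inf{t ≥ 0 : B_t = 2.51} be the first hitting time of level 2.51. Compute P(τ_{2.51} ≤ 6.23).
P(τ_{2.51} ≤ 6.23) = 2(1 − Φ(2.51/√6.23)) = 2(1 − Φ(1.0056)) ≈ 0.3146

By the reflection principle for standard BM, P(τ_b ≤ t) = 2 · P(B_t ≥ b). Since B_t ~ N(0, t), P(B_t ≥ 2.51) = 1 − Φ(2.51/√t) = 1 − Φ(2.51/√6.23) = 1 − Φ(1.0056) ≈ 0.15730. Doubling: P(τ_{2.51} ≤ 6.23) ≈ 2 · 0.15730 = 0.31460 ≈ 0.3146.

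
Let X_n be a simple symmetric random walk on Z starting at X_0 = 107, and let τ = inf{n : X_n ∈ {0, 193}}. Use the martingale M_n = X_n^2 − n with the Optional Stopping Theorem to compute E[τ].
E[τ] = 9202

M_n = X_n^2 − n is a martingale (since E[X_{n+1}^2 | F_n] = X_n^2 + 1). By OST (τ has finite mean in a bounded region), E[M_τ] = E[M_0] = X_0^2 − 0 = 107^2 = 11449. Also E[M_τ] = E[X_τ^2] − E[τ]. The walk exits at 0 or 193, with P(hit 193 first) = 107/193, so E[X_τ^2] = 193^2 · 107/193 + 0 = 20651. Thus E[τ] = E[X_τ^2] − E[M_τ] = 20651 − 11449 = 9202 = 107(193 − 107) = 9202.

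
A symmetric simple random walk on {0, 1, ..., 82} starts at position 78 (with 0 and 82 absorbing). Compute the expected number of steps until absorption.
E[τ | X_0 = 78] = 312

Let v_k = E[τ | X_0 = k]. Boundary: v_0 = v_82 = 0. Recurrence: v_k = 1 + (v_{k-1} + v_{k+1})/2 for 1 ≤ k ≤ 81. The particular solution to v_k − (v_{k-1} + v_{k+1})/2 = 1 is v_k = −k^2. Adding homogeneous solution A + B k and matching boundaries gives v_k = k (82 − k). Substituting k = 78: v_78 = 78 · 4 = 312.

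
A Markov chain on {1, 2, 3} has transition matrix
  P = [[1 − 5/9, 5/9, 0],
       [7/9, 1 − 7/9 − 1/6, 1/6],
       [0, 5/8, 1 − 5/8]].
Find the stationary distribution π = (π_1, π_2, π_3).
π = (21/40, 3/8, 1/10)

This is a birth-death chain on three states, which satisfies detailed balance: π_1 · P_{12} = π_2 · P_{21} and π_2 · P_{23} = π_3 · P_{32}.
From π_1 · 5/9 = π_2 · 7/9: π_2/π_1 = (5/9)/(7/9) = 5/7.
From π_2 · 1/6 = π_3 · 5/8: π_3/π_2 = (1/6)/(5/8) = 4/15.
Take π_1 proportional to 1; then unnormalized π = (1, 5/7, 4/21). Normalize by dividing by the sum 40/21:
  π = (21/40, 3/8, 1/10).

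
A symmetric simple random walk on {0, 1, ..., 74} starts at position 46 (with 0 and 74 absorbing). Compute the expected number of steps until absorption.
E[τ | X_0 = 46] = 1288

Let v_k = E[τ | X_0 = k]. Boundary: v_0 = v_74 = 0. Recurrence: v_k = 1 + (v_{k-1} + v_{k+1})/2 for 1 ≤ k ≤ 73. The particular solution to v_k − (v_{k-1} + v_{k+1})/2 = 1 is v_k = −k^2. Adding homogeneous solution A + B k and matching boundaries gives v_k = k (74 − k). Substituting k = 46: v_46 = 46 · 28 = 1288.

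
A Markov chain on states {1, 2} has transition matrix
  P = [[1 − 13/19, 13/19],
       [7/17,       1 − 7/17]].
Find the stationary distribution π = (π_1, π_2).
π_1 = 133/354, π_2 = 221/354

Solve πP = π with π_1 + π_2 = 1. From πP = π: π_1 · (1 − 13/19) + π_2 · 7/17 = π_1 ⇒ π_2 · 7/17 = π_1 · 13/19 ⇒ π_2/π_1 = (13/19)/(7/17) = 221/133. Together with π_1 + π_2 = 1:
  π_1 = (7/17)/(13/19 + 7/17) = (7/17)/(354/323) = 133/354,
  π_2 = (13/19)/(13/19 + 7/17) = (13/19)/(354/323) = 221/354.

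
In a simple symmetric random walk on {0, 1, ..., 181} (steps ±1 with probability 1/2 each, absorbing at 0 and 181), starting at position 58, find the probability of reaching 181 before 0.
P(hit 181 before 0) = 58/181

Let u_k = P(hit 181 before 0 | start at k). Then u_0 = 0, u_181 = 1, and u_k = u_{k-1}/2 + u_{k+1}/2 for 1 ≤ k ≤ 180. This harmonic recurrence is solved by u_k = k/181, giving u_58 = 58/181.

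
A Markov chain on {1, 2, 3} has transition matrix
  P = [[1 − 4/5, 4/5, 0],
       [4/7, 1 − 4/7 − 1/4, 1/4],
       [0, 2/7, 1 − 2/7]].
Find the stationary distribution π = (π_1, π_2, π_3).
π = (8/29, 56/145, 49/145)

This is a birth-death chain on three states, which satisfies detailed balance: π_1 · P_{12} = π_2 · P_{21} and π_2 · P_{23} = π_3 · P_{32}.
From π_1 · 4/5 = π_2 · 4/7: π_2/π_1 = (4/5)/(4/7) = 7/5.
From π_2 · 1/4 = π_3 · 2/7: π_3/π_2 = (1/4)/(2/7) = 7/8.
Take π_1 proportional to 1; then unnormalized π = (1, 7/5, 49/40). Normalize by dividing by the sum 29/8:
  π = (8/29, 56/145, 49/145).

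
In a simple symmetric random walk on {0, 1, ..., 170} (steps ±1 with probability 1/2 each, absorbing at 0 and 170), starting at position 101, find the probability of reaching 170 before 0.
P(hit 170 before 0) = 101/170

Let u_k = P(hit 170 before 0 | start at k). Then u_0 = 0, u_170 = 1, and u_k = u_{k-1}/2 + u_{k+1}/2 for 1 ≤ k ≤ 169. This harmonic recurrence is solved by u_k = k/170, giving u_101 = 101/170.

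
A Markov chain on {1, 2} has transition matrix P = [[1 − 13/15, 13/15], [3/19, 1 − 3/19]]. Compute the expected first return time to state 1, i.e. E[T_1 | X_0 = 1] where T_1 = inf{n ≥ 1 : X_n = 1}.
E[T_1 | X_0 = 1] = 1/π_1 = 292/45

For an irreducible recurrent Markov chain with stationary distribution π, E[T_i | X_0 = i] = 1/π_i (Kac's formula). Here π_1 = (3/19)/(13/15 + 3/19) = (3/19)/(292/285) = 45/292, so E[T_1 | X_0 = 1] = 1/π_1 = (13/15 + 3/19)/(3/19) = (292/285)/(3/19) = 292/45.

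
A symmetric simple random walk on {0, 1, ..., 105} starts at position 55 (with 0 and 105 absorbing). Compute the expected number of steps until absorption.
E[τ | X_0 = 55] = 2750

Let v_k = E[τ | X_0 = k]. Boundary: v_0 = v_105 = 0. Recurrence: v_k = 1 + (v_{k-1} + v_{k+1})/2 for 1 ≤ k ≤ 104. The particular solution to v_k − (v_{k-1} + v_{k+1})/2 = 1 is v_k = −k^2. Adding homogeneous solution A + B k and matching boundaries gives v_k = k (105 − k). Substituting k = 55: v_55 = 55 · 50 = 2750.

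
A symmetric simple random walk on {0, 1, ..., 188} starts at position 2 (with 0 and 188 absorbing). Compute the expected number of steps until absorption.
E[τ | X_0 = 2] = 372

Let v_k = E[τ | X_0 = k]. Boundary: v_0 = v_188 = 0. Recurrence: v_k = 1 + (v_{k-1} + v_{k+1})/2 for 1 ≤ k ≤ 187. The particular solution to v_k − (v_{k-1} + v_{k+1})/2 = 1 is v_k = −k^2. Adding homogeneous solution A + B k and matching boundaries gives v_k = k (188 − k). Substituting k = 2: v_2 = 2 · 186 = 372.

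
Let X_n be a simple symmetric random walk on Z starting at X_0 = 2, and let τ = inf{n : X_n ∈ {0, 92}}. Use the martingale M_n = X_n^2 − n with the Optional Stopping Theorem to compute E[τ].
E[τ] = 180

M_n = X_n^2 − n is a martingale (since E[X_{n+1}^2 | F_n] = X_n^2 + 1). By OST (τ has finite mean in a bounded region), E[M_τ] = E[M_0] = X_0^2 − 0 = 2^2 = 4. Also E[M_τ] = E[X_τ^2] − E[τ]. The walk exits at 0 or 92, with P(hit 92 first) = 2/92, so E[X_τ^2] = 92^2 · 2/92 + 0 = 184. Thus E[τ] = E[X_τ^2] − E[M_τ] = 184 − 4 = 180 = 2(92 − 2) = 180.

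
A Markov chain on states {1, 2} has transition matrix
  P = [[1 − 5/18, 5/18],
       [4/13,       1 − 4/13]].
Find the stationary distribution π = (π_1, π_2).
π_1 = 72/137, π_2 = 65/137

Solve πP = π with π_1 + π_2 = 1. From πP = π: π_1 · (1 − 5/18) + π_2 · 4/13 = π_1 ⇒ π_2 · 4/13 = π_1 · 5/18 ⇒ π_2/π_1 = (5/18)/(4/13) = 65/72. Together with π_1 + π_2 = 1:
  π_1 = (4/13)/(5/18 + 4/13) = (4/13)/(137/234) = 72/137,
  π_2 = (5/18)/(5/18 + 4/13) = (5/18)/(137/234) = 65/137.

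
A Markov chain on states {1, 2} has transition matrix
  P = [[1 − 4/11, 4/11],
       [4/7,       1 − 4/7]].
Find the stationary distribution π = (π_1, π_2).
π_1 = 11/18, π_2 = 7/18

Solve πP = π with π_1 + π_2 = 1. From πP = π: π_1 · (1 − 4/11) + π_2 · 4/7 = π_1 ⇒ π_2 · 4/7 = π_1 · 4/11 ⇒ π_2/π_1 = (4/11)/(4/7) = 7/11. Together with π_1 + π_2 = 1:
  π_1 = (4/7)/(4/11 + 4/7) = (4/7)/(72/77) = 11/18,
  π_2 = (4/11)/(4/11 + 4/7) = (4/11)/(72/77) = 7/18.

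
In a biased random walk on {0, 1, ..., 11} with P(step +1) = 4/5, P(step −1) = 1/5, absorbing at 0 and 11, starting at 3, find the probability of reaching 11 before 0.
P(hit 11 before 0) = (1 − (1/4)^3) / (1 − (1/4)^11) = 1376256/1398101

Let u_k denote P(reach 11 before 0 | start at k). Boundary: u_0 = 0, u_11 = 1. Recurrence: u_k = 4/5·u_{k+1} + 1/5·u_{k-1} for 1 ≤ k ≤ 10. Try u_k = A + B·r^k with r = q/p = (1/5)/(4/5) = 1/4. Substitution satisfies the recurrence; boundary conditions give:
  u_k = (1 − r^k) / (1 − r^N) = (1 − (1/4)^3) / (1 − (1/4)^11) = 1376256/1398101.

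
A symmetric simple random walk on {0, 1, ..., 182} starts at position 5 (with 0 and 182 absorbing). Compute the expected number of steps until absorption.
E[τ | X_0 = 5] = 885

Let v_k = E[τ | X_0 = k]. Boundary: v_0 = v_182 = 0. Recurrence: v_k = 1 + (v_{k-1} + v_{k+1})/2 for 1 ≤ k ≤ 181. The particular solution to v_k − (v_{k-1} + v_{k+1})/2 = 1 is v_k = −k^2. Adding homogeneous solution A + B k and matching boundaries gives v_k = k (182 − k). Substituting k = 5: v_5 = 5 · 177 = 885.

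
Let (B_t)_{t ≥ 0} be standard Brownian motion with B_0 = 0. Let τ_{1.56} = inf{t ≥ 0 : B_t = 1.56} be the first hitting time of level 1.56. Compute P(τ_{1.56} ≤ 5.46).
P(τ_{1.56} ≤ 5.46) = 2(1 − Φ(1.56/√5.46)) = 2(1 − Φ(0.6676)) ≈ 0.5044

By the reflection principle for standard BM, P(τ_b ≤ t) = 2 · P(B_t ≥ b). Since B_t ~ N(0, t), P(B_t ≥ 1.56) = 1 − Φ(1.56/√t) = 1 − Φ(1.56/√5.46) = 1 − Φ(0.6676) ≈ 0.25219. Doubling: P(τ_{1.56} ≤ 5.46) ≈ 2 · 0.25219 = 0.50438 ≈ 0.5044.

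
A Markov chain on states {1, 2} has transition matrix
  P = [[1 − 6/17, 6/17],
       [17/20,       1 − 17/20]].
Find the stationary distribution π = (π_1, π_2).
π_1 = 289/409, π_2 = 120/409

Solve πP = π with π_1 + π_2 = 1. From πP = π: π_1 · (1 − 6/17) + π_2 · 17/20 = π_1 ⇒ π_2 · 17/20 = π_1 · 6/17 ⇒ π_2/π_1 = (6/17)/(17/20) = 120/289. Together with π_1 + π_2 = 1:
  π_1 = (17/20)/(6/17 + 17/20) = (17/20)/(409/340) = 289/409,
  π_2 = (6/17)/(6/17 + 17/20) = (6/17)/(409/340) = 120/409.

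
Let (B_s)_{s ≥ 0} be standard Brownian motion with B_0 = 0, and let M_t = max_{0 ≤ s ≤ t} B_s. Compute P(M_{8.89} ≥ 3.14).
P(M_{8.89} ≥ 3.14) = 2·P(B_{8.89} ≥ 3.14) = 2(1 − Φ(3.14/√8.89)) ≈ 0.2923

By the reflection principle for Brownian motion, P(M_t ≥ a) = 2 · P(B_t ≥ a) for a ≥ 0. Since B_t ~ N(0, t), P(B_t ≥ 3.14) = 1 − Φ(3.14/√t) = 1 − Φ(3.14/√8.89) = 1 − Φ(1.0531). So
  P(M_{8.89} ≥ 3.14) = 2(1 − Φ(1.0531)) ≈ 0.2923.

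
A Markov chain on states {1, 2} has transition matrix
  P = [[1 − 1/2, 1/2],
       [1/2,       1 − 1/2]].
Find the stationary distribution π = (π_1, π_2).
π_1 = 1/2, π_2 = 1/2

Solve πP = π with π_1 + π_2 = 1. From πP = π: π_1 · (1 − 1/2) + π_2 · 1/2 = π_1 ⇒ π_2 · 1/2 = π_1 · 1/2 ⇒ π_2/π_1 = (1/2)/(1/2) = 1. Together with π_1 + π_2 = 1:
  π_1 = (1/2)/(1/2 + 1/2) = (1/2)/(1) = 1/2,
  π_2 = (1/2)/(1/2 + 1/2) = (1/2)/(1) = 1/2.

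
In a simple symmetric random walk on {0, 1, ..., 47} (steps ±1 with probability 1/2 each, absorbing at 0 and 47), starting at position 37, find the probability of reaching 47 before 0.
P(hit 47 before 0) = 37/47

Let u_k = P(hit 47 before 0 | start at k). Then u_0 = 0, u_47 = 1, and u_k = u_{k-1}/2 + u_{k+1}/2 for 1 ≤ k ≤ 46. This harmonic recurrence is solved by u_k = k/47, giving u_37 = 37/47.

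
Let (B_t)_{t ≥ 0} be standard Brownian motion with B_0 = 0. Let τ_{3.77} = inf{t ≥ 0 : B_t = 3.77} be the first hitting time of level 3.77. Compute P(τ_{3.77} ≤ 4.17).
P(τ_{3.77} ≤ 4.17) = 2(1 − Φ(3.77/√4.17)) = 2(1 − Φ(1.8462)) ≈ 0.0649

By the reflection principle for standard BM, P(τ_b ≤ t) = 2 · P(B_t ≥ b). Since B_t ~ N(0, t), P(B_t ≥ 3.77) = 1 − Φ(3.77/√t) = 1 − Φ(3.77/√4.17) = 1 − Φ(1.8462) ≈ 0.03243. Doubling: P(τ_{3.77} ≤ 4.17) ≈ 2 · 0.03243 = 0.06486 ≈ 0.0649.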